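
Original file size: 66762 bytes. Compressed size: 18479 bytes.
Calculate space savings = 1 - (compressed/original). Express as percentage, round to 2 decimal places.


ratio = compressed/original = 18479/66762 = 0.276789
savings = 1 - ratio = 1 - 0.276789 = 0.723211
as a percentage: 0.723211 * 100 = 72.32%

Space savings = 1 - 18479/66762 = 72.32%


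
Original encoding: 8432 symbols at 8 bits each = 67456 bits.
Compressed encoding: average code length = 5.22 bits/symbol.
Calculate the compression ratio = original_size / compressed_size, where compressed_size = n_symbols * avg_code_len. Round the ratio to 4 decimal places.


original_size = n_symbols * orig_bits = 8432 * 8 = 67456 bits
compressed_size = n_symbols * avg_code_len = 8432 * 5.22 = 44015.04 bits
ratio = original_size / compressed_size = 67456 / 44015.04 = 1.5326

Compression ratio = 1.5326


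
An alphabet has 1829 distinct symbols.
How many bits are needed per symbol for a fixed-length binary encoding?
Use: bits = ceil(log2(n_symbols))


log2(1829) = 10.8368
Bracket: 2^10 = 1024 < 1829 <= 2^11 = 2048
So ceil(log2(1829)) = 11

bits = ceil(log2(1829)) = ceil(10.8368) = 11 bits


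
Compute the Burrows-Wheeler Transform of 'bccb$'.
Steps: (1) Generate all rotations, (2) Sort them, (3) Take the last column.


Rotations (sorted):
  0: $bccb -> last char: b
  1: b$bcc -> last char: c
  2: bccb$ -> last char: $
  3: cb$bc -> last char: c
  4: ccb$b -> last char: b


BWT = bc$cb


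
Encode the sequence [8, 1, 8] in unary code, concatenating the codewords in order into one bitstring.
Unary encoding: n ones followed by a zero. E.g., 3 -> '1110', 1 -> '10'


Encode each number as n ones followed by a terminating 0:
  8 -> 111111110 (9 bits)
  1 -> 10 (2 bits)
  8 -> 111111110 (9 bits)
Total length = 9 + 2 + 9 = 20 bits.

Unary([8, 1, 8]) = 11111111010111111110 (20 bits)


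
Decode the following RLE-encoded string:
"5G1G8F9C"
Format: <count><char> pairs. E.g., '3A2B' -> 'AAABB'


Expanding each <count><char> pair:
  5G -> 'GGGGG'
  1G -> 'G'
  8F -> 'FFFFFFFF'
  9C -> 'CCCCCCCCC'

Decoded = GGGGGGFFFFFFFFCCCCCCCCC


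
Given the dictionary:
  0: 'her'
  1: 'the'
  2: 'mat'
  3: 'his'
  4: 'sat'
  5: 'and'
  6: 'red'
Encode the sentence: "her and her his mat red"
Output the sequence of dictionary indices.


Look up each word in the dictionary:
  'her' -> 0
  'and' -> 5
  'her' -> 0
  'his' -> 3
  'mat' -> 2
  'red' -> 6

Encoded: [0, 5, 0, 3, 2, 6]


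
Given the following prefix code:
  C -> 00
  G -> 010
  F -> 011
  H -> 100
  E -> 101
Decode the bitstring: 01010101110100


Decoding step by step:
Bits 010 -> G
Bits 101 -> E
Bits 011 -> F
Bits 101 -> E
Bits 00 -> C


Decoded message: GEFEC


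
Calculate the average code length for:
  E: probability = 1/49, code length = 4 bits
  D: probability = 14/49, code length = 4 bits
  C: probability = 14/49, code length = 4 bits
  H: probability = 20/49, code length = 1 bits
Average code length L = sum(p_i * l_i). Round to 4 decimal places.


Weighted contributions p_i * l_i:
  E: (1/49) * 4 = 4/49
  D: (14/49) * 4 = 56/49
  C: (14/49) * 4 = 56/49
  H: (20/49) * 1 = 20/49
Sum = (4 + 56 + 56 + 20)/49 = 136/49

L = 136/49 = 2.7755 bits/symbol


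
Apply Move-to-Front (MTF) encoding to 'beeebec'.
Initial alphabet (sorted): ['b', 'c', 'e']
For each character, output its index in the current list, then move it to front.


MTF encoding:
'b': index 0 in ['b', 'c', 'e'] -> ['b', 'c', 'e']
'e': index 2 in ['b', 'c', 'e'] -> ['e', 'b', 'c']
'e': index 0 in ['e', 'b', 'c'] -> ['e', 'b', 'c']
'e': index 0 in ['e', 'b', 'c'] -> ['e', 'b', 'c']
'b': index 1 in ['e', 'b', 'c'] -> ['b', 'e', 'c']
'e': index 1 in ['b', 'e', 'c'] -> ['e', 'b', 'c']
'c': index 2 in ['e', 'b', 'c'] -> ['c', 'e', 'b']


Output: [0, 2, 0, 0, 1, 1, 2]


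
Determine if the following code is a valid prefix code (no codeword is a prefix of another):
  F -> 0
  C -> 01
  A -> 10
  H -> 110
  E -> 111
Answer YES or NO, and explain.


Checking each pair (does one codeword prefix another?):
  F='0' vs C='01': prefix -- VIOLATION

NO -- this is NOT a valid prefix code. F (0) is a prefix of C (01).


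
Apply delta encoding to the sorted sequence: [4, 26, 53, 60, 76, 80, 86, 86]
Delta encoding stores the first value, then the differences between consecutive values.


First value: 4
Deltas:
  26 - 4 = 22
  53 - 26 = 27
  60 - 53 = 7
  76 - 60 = 16
  80 - 76 = 4
  86 - 80 = 6
  86 - 86 = 0


Delta encoded: [4, 22, 27, 7, 16, 4, 6, 0]


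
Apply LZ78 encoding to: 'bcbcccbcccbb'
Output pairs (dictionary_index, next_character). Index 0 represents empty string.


LZ78 encoding steps:
Dictionary: {0: ''}
Step 1: w='' (idx 0), next='b' -> output (0, 'b'), add 'b' as idx 1
Step 2: w='' (idx 0), next='c' -> output (0, 'c'), add 'c' as idx 2
Step 3: w='b' (idx 1), next='c' -> output (1, 'c'), add 'bc' as idx 3
Step 4: w='c' (idx 2), next='c' -> output (2, 'c'), add 'cc' as idx 4
Step 5: w='bc' (idx 3), next='c' -> output (3, 'c'), add 'bcc' as idx 5
Step 6: w='c' (idx 2), next='b' -> output (2, 'b'), add 'cb' as idx 6
Step 7: w='b' (idx 1), end of input -> output (1, '')


Encoded: [(0, 'b'), (0, 'c'), (1, 'c'), (2, 'c'), (3, 'c'), (2, 'b'), (1, '')]


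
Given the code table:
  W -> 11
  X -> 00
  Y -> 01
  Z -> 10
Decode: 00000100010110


Decoding:
00 -> X
00 -> X
01 -> Y
00 -> X
01 -> Y
01 -> Y
10 -> Z


Result: XXYXYYZ


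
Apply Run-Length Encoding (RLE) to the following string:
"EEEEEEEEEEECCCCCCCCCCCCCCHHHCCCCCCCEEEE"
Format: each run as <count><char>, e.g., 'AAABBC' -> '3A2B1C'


Scanning runs left to right:
  i=0: run of 'E' x 11 -> '11E'
  i=11: run of 'C' x 14 -> '14C'
  i=25: run of 'H' x 3 -> '3H'
  i=28: run of 'C' x 7 -> '7C'
  i=35: run of 'E' x 4 -> '4E'

RLE = 11E14C3H7C4E


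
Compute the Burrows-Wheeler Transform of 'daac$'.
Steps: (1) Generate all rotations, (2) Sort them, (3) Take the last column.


Rotations (sorted):
  0: $daac -> last char: c
  1: aac$d -> last char: d
  2: ac$da -> last char: a
  3: c$daa -> last char: a
  4: daac$ -> last char: $


BWT = cdaa$


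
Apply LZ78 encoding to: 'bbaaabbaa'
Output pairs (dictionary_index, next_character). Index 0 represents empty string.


LZ78 encoding steps:
Dictionary: {0: ''}
Step 1: w='' (idx 0), next='b' -> output (0, 'b'), add 'b' as idx 1
Step 2: w='b' (idx 1), next='a' -> output (1, 'a'), add 'ba' as idx 2
Step 3: w='' (idx 0), next='a' -> output (0, 'a'), add 'a' as idx 3
Step 4: w='a' (idx 3), next='b' -> output (3, 'b'), add 'ab' as idx 4
Step 5: w='ba' (idx 2), next='a' -> output (2, 'a'), add 'baa' as idx 5


Encoded: [(0, 'b'), (1, 'a'), (0, 'a'), (3, 'b'), (2, 'a')]


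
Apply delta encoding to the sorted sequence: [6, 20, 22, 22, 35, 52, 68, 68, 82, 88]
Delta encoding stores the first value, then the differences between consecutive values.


First value: 6
Deltas:
  20 - 6 = 14
  22 - 20 = 2
  22 - 22 = 0
  35 - 22 = 13
  52 - 35 = 17
  68 - 52 = 16
  68 - 68 = 0
  82 - 68 = 14
  88 - 82 = 6


Delta encoded: [6, 14, 2, 0, 13, 17, 16, 0, 14, 6]


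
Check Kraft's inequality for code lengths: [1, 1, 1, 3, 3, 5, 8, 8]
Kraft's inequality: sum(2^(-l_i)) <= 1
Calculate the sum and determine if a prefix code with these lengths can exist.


Sum = 2^(-1) + 2^(-1) + 2^(-1) + 2^(-3) + 2^(-3) + 2^(-5) + 2^(-8) + 2^(-8)
    = 0.5 + 0.5 + 0.5 + 0.125 + 0.125 + 0.03125 + 0.00390625 + 0.00390625
    = 458/256 = 1.7890625
Since 1.7890625 > 1, Kraft's inequality is NOT satisfied.
A prefix code with these lengths CANNOT exist.

Kraft sum = 1.7890625. Not satisfied.


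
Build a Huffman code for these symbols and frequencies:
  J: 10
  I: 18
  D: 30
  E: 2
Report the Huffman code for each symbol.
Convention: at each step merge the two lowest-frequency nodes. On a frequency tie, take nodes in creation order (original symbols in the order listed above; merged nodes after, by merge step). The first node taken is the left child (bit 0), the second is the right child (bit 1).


Huffman tree construction:
Step 1: Merge E(2) + J(10) = 12
Step 2: Merge (E+J)(12) + I(18) = 30
Step 3: Merge D(30) + ((E+J)+I)(30) = 60
Read each symbol's code off the tree from the root (left child = 0, right child = 1).

Codes:
  J: 101 (length 3)
  I: 11 (length 2)
  D: 0 (length 1)
  E: 100 (length 3)
Average code length: 102/60 = 1.7000 bits/symbol


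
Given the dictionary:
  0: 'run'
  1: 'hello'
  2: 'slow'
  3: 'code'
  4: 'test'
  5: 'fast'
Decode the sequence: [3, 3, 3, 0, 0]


Look up each index in the dictionary:
  3 -> 'code'
  3 -> 'code'
  3 -> 'code'
  0 -> 'run'
  0 -> 'run'

Decoded: "code code code run run"


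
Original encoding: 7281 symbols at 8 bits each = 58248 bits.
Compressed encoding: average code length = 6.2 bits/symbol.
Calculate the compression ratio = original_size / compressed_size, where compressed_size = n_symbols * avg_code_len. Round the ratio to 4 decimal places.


original_size = n_symbols * orig_bits = 7281 * 8 = 58248 bits
compressed_size = n_symbols * avg_code_len = 7281 * 6.2 = 45142.2 bits
ratio = original_size / compressed_size = 58248 / 45142.2 = 1.2903

Compression ratio = 1.2903


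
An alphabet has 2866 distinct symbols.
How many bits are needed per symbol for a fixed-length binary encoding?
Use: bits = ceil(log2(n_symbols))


log2(2866) = 11.4848
Bracket: 2^11 = 2048 < 2866 <= 2^12 = 4096
So ceil(log2(2866)) = 12

bits = ceil(log2(2866)) = ceil(11.4848) = 12 bits


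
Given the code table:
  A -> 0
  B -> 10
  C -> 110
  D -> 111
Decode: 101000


Decoding:
10 -> B
10 -> B
0 -> A
0 -> A


Result: BBAA


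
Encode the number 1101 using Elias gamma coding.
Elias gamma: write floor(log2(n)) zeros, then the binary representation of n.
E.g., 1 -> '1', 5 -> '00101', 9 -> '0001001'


num_bits = floor(log2(1101)) + 1 = 11
leading_zeros = num_bits - 1 = 10
binary(1101) = 10001001101

Elias gamma(1101) = '0000000000' + '10001001101' = 000000000010001001101 (21 bits)


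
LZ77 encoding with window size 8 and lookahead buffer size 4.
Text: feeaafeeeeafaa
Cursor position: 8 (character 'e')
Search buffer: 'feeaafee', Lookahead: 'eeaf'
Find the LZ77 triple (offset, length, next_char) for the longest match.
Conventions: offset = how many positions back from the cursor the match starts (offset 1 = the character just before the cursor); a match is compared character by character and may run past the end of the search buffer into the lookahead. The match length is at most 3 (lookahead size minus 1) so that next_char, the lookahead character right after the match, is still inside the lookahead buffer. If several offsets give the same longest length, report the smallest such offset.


Try each offset into the search buffer:
  offset=1 (pos 7, char 'e'): match length 2
  offset=2 (pos 6, char 'e'): match length 2
  offset=3 (pos 5, char 'f'): match length 0
  offset=4 (pos 4, char 'a'): match length 0
  offset=5 (pos 3, char 'a'): match length 0
  offset=6 (pos 2, char 'e'): match length 1
  offset=7 (pos 1, char 'e'): match length 3
  offset=8 (pos 0, char 'f'): match length 0
Longest match has length 3 at offset 7.
next_char = character at position 8 + 3 = 11 -> 'f'

Best match: offset=7, length=3 (matching 'eea' starting at position 1)
LZ77 triple: (7, 3, 'f')


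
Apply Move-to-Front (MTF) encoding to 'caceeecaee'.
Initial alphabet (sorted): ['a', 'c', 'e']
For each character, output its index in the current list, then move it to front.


MTF encoding:
'c': index 1 in ['a', 'c', 'e'] -> ['c', 'a', 'e']
'a': index 1 in ['c', 'a', 'e'] -> ['a', 'c', 'e']
'c': index 1 in ['a', 'c', 'e'] -> ['c', 'a', 'e']
'e': index 2 in ['c', 'a', 'e'] -> ['e', 'c', 'a']
'e': index 0 in ['e', 'c', 'a'] -> ['e', 'c', 'a']
'e': index 0 in ['e', 'c', 'a'] -> ['e', 'c', 'a']
'c': index 1 in ['e', 'c', 'a'] -> ['c', 'e', 'a']
'a': index 2 in ['c', 'e', 'a'] -> ['a', 'c', 'e']
'e': index 2 in ['a', 'c', 'e'] -> ['e', 'a', 'c']
'e': index 0 in ['e', 'a', 'c'] -> ['e', 'a', 'c']


Output: [1, 1, 1, 2, 0, 0, 1, 2, 2, 0]


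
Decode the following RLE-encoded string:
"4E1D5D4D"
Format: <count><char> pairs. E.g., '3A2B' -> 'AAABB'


Expanding each <count><char> pair:
  4E -> 'EEEE'
  1D -> 'D'
  5D -> 'DDDDD'
  4D -> 'DDDD'

Decoded = EEEEDDDDDDDDDD


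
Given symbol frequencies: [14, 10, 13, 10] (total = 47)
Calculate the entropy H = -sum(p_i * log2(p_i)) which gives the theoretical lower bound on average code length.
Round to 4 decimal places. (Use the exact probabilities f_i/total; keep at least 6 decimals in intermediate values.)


Per-symbol terms -p_i * log2(p_i) with p_i = f_i/47:
  p = 14/47 = 0.297872: log2(p) = -1.747234, -p*log2(p) = 0.520453
  p = 10/47 = 0.212766: log2(p) = -2.232661, -p*log2(p) = 0.475034
  p = 13/47 = 0.276596: log2(p) = -1.854149, -p*log2(p) = 0.512850
  p = 10/47 = 0.212766: log2(p) = -2.232661, -p*log2(p) = 0.475034
H = 0.520453 + 0.475034 + 0.512850 + 0.475034 = 1.983371

H = 1.9834 bits/symbol


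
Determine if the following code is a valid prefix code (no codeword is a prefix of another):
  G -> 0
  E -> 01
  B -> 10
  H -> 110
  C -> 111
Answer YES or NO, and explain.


Checking each pair (does one codeword prefix another?):
  G='0' vs E='01': prefix -- VIOLATION

NO -- this is NOT a valid prefix code. G (0) is a prefix of E (01).


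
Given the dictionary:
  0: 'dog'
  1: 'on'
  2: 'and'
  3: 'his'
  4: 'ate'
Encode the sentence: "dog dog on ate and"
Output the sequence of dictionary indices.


Look up each word in the dictionary:
  'dog' -> 0
  'dog' -> 0
  'on' -> 1
  'ate' -> 4
  'and' -> 2

Encoded: [0, 0, 1, 4, 2]


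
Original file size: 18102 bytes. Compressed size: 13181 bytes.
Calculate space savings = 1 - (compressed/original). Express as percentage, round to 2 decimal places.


ratio = compressed/original = 13181/18102 = 0.728152
savings = 1 - ratio = 1 - 0.728152 = 0.271848
as a percentage: 0.271848 * 100 = 27.18%

Space savings = 1 - 13181/18102 = 27.18%


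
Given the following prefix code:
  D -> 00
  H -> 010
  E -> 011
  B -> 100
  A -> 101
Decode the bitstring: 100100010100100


Decoding step by step:
Bits 100 -> B
Bits 100 -> B
Bits 010 -> H
Bits 100 -> B
Bits 100 -> B


Decoded message: BBHBB


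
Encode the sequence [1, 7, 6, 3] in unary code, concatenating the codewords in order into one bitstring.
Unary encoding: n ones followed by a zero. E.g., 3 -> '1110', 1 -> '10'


Encode each number as n ones followed by a terminating 0:
  1 -> 10 (2 bits)
  7 -> 11111110 (8 bits)
  6 -> 1111110 (7 bits)
  3 -> 1110 (4 bits)
Total length = 2 + 8 + 7 + 4 = 21 bits.

Unary([1, 7, 6, 3]) = 101111111011111101110 (21 bits)


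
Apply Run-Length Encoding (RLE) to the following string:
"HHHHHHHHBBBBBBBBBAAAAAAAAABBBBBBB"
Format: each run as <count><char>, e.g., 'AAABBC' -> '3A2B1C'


Scanning runs left to right:
  i=0: run of 'H' x 8 -> '8H'
  i=8: run of 'B' x 9 -> '9B'
  i=17: run of 'A' x 9 -> '9A'
  i=26: run of 'B' x 7 -> '7B'

RLE = 8H9B9A7B


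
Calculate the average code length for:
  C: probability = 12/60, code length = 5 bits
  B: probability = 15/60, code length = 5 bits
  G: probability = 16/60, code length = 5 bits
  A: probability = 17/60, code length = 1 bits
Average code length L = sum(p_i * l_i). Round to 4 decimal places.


Weighted contributions p_i * l_i:
  C: (12/60) * 5 = 60/60
  B: (15/60) * 5 = 75/60
  G: (16/60) * 5 = 80/60
  A: (17/60) * 1 = 17/60
Sum = (60 + 75 + 80 + 17)/60 = 232/60

L = 232/60 = 3.8667 bits/symbol


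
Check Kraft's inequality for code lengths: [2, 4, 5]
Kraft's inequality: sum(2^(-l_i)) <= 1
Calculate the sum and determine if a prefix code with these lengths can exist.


Sum = 2^(-2) + 2^(-4) + 2^(-5)
    = 0.25 + 0.0625 + 0.03125
    = 11/32 = 0.34375
Since 0.34375 <= 1, Kraft's inequality IS satisfied.
A prefix code with these lengths CAN exist.

Kraft sum = 0.34375. Satisfied.


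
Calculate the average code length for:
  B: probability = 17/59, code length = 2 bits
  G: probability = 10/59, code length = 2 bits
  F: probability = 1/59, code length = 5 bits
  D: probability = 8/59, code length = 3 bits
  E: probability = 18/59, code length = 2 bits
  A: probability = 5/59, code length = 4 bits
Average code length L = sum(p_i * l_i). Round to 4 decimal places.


Weighted contributions p_i * l_i:
  B: (17/59) * 2 = 34/59
  G: (10/59) * 2 = 20/59
  F: (1/59) * 5 = 5/59
  D: (8/59) * 3 = 24/59
  E: (18/59) * 2 = 36/59
  A: (5/59) * 4 = 20/59
Sum = (34 + 20 + 5 + 24 + 36 + 20)/59 = 139/59

L = 139/59 = 2.3559 bits/symbol


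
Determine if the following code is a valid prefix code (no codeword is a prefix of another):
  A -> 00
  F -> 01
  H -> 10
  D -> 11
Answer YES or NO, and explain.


Checking each pair (does one codeword prefix another?):
  A='00' vs F='01': no prefix
  A='00' vs H='10': no prefix
  A='00' vs D='11': no prefix
  F='01' vs A='00': no prefix
  F='01' vs H='10': no prefix
  F='01' vs D='11': no prefix
  H='10' vs A='00': no prefix
  H='10' vs F='01': no prefix
  H='10' vs D='11': no prefix
  D='11' vs A='00': no prefix
  D='11' vs F='01': no prefix
  D='11' vs H='10': no prefix
No violation found over all pairs.

YES -- this is a valid prefix code. No codeword is a prefix of any other codeword.


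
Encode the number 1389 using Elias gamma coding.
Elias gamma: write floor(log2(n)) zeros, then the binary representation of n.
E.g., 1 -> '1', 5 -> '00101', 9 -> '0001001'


num_bits = floor(log2(1389)) + 1 = 11
leading_zeros = num_bits - 1 = 10
binary(1389) = 10101101101

Elias gamma(1389) = '0000000000' + '10101101101' = 000000000010101101101 (21 bits)


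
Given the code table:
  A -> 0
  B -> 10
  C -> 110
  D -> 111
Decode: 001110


Decoding:
0 -> A
0 -> A
111 -> D
0 -> A


Result: AADA


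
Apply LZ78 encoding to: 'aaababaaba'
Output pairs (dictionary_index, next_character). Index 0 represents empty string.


LZ78 encoding steps:
Dictionary: {0: ''}
Step 1: w='' (idx 0), next='a' -> output (0, 'a'), add 'a' as idx 1
Step 2: w='a' (idx 1), next='a' -> output (1, 'a'), add 'aa' as idx 2
Step 3: w='' (idx 0), next='b' -> output (0, 'b'), add 'b' as idx 3
Step 4: w='a' (idx 1), next='b' -> output (1, 'b'), add 'ab' as idx 4
Step 5: w='aa' (idx 2), next='b' -> output (2, 'b'), add 'aab' as idx 5
Step 6: w='a' (idx 1), end of input -> output (1, '')


Encoded: [(0, 'a'), (1, 'a'), (0, 'b'), (1, 'b'), (2, 'b'), (1, '')]


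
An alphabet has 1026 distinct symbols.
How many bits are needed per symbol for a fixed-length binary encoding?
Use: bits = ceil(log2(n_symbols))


log2(1026) = 10.0028
Bracket: 2^10 = 1024 < 1026 <= 2^11 = 2048
So ceil(log2(1026)) = 11

bits = ceil(log2(1026)) = ceil(10.0028) = 11 bits


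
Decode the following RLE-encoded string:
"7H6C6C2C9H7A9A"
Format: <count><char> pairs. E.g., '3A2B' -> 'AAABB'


Expanding each <count><char> pair:
  7H -> 'HHHHHHH'
  6C -> 'CCCCCC'
  6C -> 'CCCCCC'
  2C -> 'CC'
  9H -> 'HHHHHHHHH'
  7A -> 'AAAAAAA'
  9A -> 'AAAAAAAAA'

Decoded = HHHHHHHCCCCCCCCCCCCCCHHHHHHHHHAAAAAAAAAAAAAAAA


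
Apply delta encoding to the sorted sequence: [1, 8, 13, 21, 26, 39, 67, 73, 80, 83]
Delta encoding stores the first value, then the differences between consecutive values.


First value: 1
Deltas:
  8 - 1 = 7
  13 - 8 = 5
  21 - 13 = 8
  26 - 21 = 5
  39 - 26 = 13
  67 - 39 = 28
  73 - 67 = 6
  80 - 73 = 7
  83 - 80 = 3


Delta encoded: [1, 7, 5, 8, 5, 13, 28, 6, 7, 3]


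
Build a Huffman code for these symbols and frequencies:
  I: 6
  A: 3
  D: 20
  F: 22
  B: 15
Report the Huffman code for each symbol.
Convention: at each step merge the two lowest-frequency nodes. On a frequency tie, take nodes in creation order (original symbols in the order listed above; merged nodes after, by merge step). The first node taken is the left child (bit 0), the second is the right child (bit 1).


Huffman tree construction:
Step 1: Merge A(3) + I(6) = 9
Step 2: Merge (A+I)(9) + B(15) = 24
Step 3: Merge D(20) + F(22) = 42
Step 4: Merge ((A+I)+B)(24) + (D+F)(42) = 66
Read each symbol's code off the tree from the root (left child = 0, right child = 1).

Codes:
  I: 001 (length 3)
  A: 000 (length 3)
  D: 10 (length 2)
  F: 11 (length 2)
  B: 01 (length 2)
Average code length: 141/66 = 2.1364 bits/symbol


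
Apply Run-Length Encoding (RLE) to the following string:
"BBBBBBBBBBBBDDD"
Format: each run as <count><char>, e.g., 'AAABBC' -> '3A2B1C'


Scanning runs left to right:
  i=0: run of 'B' x 12 -> '12B'
  i=12: run of 'D' x 3 -> '3D'

RLE = 12B3D


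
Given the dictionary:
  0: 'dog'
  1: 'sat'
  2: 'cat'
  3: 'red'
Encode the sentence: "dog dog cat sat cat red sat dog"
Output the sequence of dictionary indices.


Look up each word in the dictionary:
  'dog' -> 0
  'dog' -> 0
  'cat' -> 2
  'sat' -> 1
  'cat' -> 2
  'red' -> 3
  'sat' -> 1
  'dog' -> 0

Encoded: [0, 0, 2, 1, 2, 3, 1, 0]


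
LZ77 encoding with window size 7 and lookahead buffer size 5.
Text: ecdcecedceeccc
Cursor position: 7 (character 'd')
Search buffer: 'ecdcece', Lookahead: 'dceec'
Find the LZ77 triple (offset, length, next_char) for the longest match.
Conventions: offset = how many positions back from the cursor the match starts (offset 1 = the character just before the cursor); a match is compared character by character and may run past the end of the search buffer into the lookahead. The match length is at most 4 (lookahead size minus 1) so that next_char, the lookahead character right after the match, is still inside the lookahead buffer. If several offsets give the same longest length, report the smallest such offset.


Try each offset into the search buffer:
  offset=1 (pos 6, char 'e'): match length 0
  offset=2 (pos 5, char 'c'): match length 0
  offset=3 (pos 4, char 'e'): match length 0
  offset=4 (pos 3, char 'c'): match length 0
  offset=5 (pos 2, char 'd'): match length 3
  offset=6 (pos 1, char 'c'): match length 0
  offset=7 (pos 0, char 'e'): match length 0
Longest match has length 3 at offset 5.
next_char = character at position 7 + 3 = 10 -> 'e'

Best match: offset=5, length=3 (matching 'dce' starting at position 2)
LZ77 triple: (5, 3, 'e')


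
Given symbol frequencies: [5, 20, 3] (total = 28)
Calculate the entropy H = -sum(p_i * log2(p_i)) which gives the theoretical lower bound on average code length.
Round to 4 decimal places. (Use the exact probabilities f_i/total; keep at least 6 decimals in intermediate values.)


Per-symbol terms -p_i * log2(p_i) with p_i = f_i/28:
  p = 5/28 = 0.178571: log2(p) = -2.485427, -p*log2(p) = 0.443826
  p = 20/28 = 0.714286: log2(p) = -0.485427, -p*log2(p) = 0.346733
  p = 3/28 = 0.107143: log2(p) = -3.222392, -p*log2(p) = 0.345256
H = 0.443826 + 0.346733 + 0.345256 = 1.135815

H = 1.1358 bits/symbol


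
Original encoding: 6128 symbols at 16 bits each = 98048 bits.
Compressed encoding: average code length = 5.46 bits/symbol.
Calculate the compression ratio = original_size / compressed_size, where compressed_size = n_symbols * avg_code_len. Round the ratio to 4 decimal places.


original_size = n_symbols * orig_bits = 6128 * 16 = 98048 bits
compressed_size = n_symbols * avg_code_len = 6128 * 5.46 = 33458.88 bits
ratio = original_size / compressed_size = 98048 / 33458.88 = 2.9304

Compression ratio = 2.9304


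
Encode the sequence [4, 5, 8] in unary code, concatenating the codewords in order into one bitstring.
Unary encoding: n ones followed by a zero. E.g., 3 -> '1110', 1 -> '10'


Encode each number as n ones followed by a terminating 0:
  4 -> 11110 (5 bits)
  5 -> 111110 (6 bits)
  8 -> 111111110 (9 bits)
Total length = 5 + 6 + 9 = 20 bits.

Unary([4, 5, 8]) = 11110111110111111110 (20 bits)


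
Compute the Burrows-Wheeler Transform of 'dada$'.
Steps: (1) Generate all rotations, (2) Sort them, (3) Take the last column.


Rotations (sorted):
  0: $dada -> last char: a
  1: a$dad -> last char: d
  2: ada$d -> last char: d
  3: da$da -> last char: a
  4: dada$ -> last char: $


BWT = adda$


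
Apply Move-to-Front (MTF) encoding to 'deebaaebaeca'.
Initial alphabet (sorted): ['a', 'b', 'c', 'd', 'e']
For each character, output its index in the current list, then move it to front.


MTF encoding:
'd': index 3 in ['a', 'b', 'c', 'd', 'e'] -> ['d', 'a', 'b', 'c', 'e']
'e': index 4 in ['d', 'a', 'b', 'c', 'e'] -> ['e', 'd', 'a', 'b', 'c']
'e': index 0 in ['e', 'd', 'a', 'b', 'c'] -> ['e', 'd', 'a', 'b', 'c']
'b': index 3 in ['e', 'd', 'a', 'b', 'c'] -> ['b', 'e', 'd', 'a', 'c']
'a': index 3 in ['b', 'e', 'd', 'a', 'c'] -> ['a', 'b', 'e', 'd', 'c']
'a': index 0 in ['a', 'b', 'e', 'd', 'c'] -> ['a', 'b', 'e', 'd', 'c']
'e': index 2 in ['a', 'b', 'e', 'd', 'c'] -> ['e', 'a', 'b', 'd', 'c']
'b': index 2 in ['e', 'a', 'b', 'd', 'c'] -> ['b', 'e', 'a', 'd', 'c']
'a': index 2 in ['b', 'e', 'a', 'd', 'c'] -> ['a', 'b', 'e', 'd', 'c']
'e': index 2 in ['a', 'b', 'e', 'd', 'c'] -> ['e', 'a', 'b', 'd', 'c']
'c': index 4 in ['e', 'a', 'b', 'd', 'c'] -> ['c', 'e', 'a', 'b', 'd']
'a': index 2 in ['c', 'e', 'a', 'b', 'd'] -> ['a', 'c', 'e', 'b', 'd']


Output: [3, 4, 0, 3, 3, 0, 2, 2, 2, 2, 4, 2]


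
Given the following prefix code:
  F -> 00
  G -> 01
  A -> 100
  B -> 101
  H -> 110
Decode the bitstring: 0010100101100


Decoding step by step:
Bits 00 -> F
Bits 101 -> B
Bits 00 -> F
Bits 101 -> B
Bits 100 -> A


Decoded message: FBFBA


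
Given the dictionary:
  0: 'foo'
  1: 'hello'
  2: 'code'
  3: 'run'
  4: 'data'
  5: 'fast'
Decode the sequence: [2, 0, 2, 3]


Look up each index in the dictionary:
  2 -> 'code'
  0 -> 'foo'
  2 -> 'code'
  3 -> 'run'

Decoded: "code foo code run"


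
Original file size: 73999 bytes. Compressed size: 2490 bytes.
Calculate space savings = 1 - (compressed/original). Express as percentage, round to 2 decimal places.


ratio = compressed/original = 2490/73999 = 0.033649
savings = 1 - ratio = 1 - 0.033649 = 0.966351
as a percentage: 0.966351 * 100 = 96.64%

Space savings = 1 - 2490/73999 = 96.64%


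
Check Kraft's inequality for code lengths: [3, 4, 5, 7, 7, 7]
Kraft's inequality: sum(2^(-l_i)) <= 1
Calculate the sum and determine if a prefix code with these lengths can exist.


Sum = 2^(-3) + 2^(-4) + 2^(-5) + 2^(-7) + 2^(-7) + 2^(-7)
    = 0.125 + 0.0625 + 0.03125 + 0.0078125 + 0.0078125 + 0.0078125
    = 31/128 = 0.2421875
Since 0.2421875 <= 1, Kraft's inequality IS satisfied.
A prefix code with these lengths CAN exist.

Kraft sum = 0.2421875. Satisfied.


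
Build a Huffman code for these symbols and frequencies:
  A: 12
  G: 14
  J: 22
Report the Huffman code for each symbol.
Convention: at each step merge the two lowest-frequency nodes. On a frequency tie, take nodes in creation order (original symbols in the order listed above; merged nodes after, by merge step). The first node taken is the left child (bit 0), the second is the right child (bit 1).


Huffman tree construction:
Step 1: Merge A(12) + G(14) = 26
Step 2: Merge J(22) + (A+G)(26) = 48
Read each symbol's code off the tree from the root (left child = 0, right child = 1).

Codes:
  A: 10 (length 2)
  G: 11 (length 2)
  J: 0 (length 1)
Average code length: 74/48 = 1.5417 bits/symbol


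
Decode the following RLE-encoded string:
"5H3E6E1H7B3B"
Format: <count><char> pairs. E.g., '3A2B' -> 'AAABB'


Expanding each <count><char> pair:
  5H -> 'HHHHH'
  3E -> 'EEE'
  6E -> 'EEEEEE'
  1H -> 'H'
  7B -> 'BBBBBBB'
  3B -> 'BBB'

Decoded = HHHHHEEEEEEEEEHBBBBBBBBBB


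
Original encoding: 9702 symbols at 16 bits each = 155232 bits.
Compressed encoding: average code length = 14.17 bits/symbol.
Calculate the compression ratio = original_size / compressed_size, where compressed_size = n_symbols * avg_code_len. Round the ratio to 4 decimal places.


original_size = n_symbols * orig_bits = 9702 * 16 = 155232 bits
compressed_size = n_symbols * avg_code_len = 9702 * 14.17 = 137477.34 bits
ratio = original_size / compressed_size = 155232 / 137477.34 = 1.1291

Compression ratio = 1.1291


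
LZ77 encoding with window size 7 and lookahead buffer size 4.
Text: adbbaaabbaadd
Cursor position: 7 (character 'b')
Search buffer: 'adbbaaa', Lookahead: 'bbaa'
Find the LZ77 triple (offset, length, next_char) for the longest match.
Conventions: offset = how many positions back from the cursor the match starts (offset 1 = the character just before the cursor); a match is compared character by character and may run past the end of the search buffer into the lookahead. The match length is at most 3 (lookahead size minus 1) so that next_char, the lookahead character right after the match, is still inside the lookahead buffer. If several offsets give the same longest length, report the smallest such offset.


Try each offset into the search buffer:
  offset=1 (pos 6, char 'a'): match length 0
  offset=2 (pos 5, char 'a'): match length 0
  offset=3 (pos 4, char 'a'): match length 0
  offset=4 (pos 3, char 'b'): match length 1
  offset=5 (pos 2, char 'b'): match length 3
  offset=6 (pos 1, char 'd'): match length 0
  offset=7 (pos 0, char 'a'): match length 0
Longest match has length 3 at offset 5.
next_char = character at position 7 + 3 = 10 -> 'a'

Best match: offset=5, length=3 (matching 'bba' starting at position 2)
LZ77 triple: (5, 3, 'a')


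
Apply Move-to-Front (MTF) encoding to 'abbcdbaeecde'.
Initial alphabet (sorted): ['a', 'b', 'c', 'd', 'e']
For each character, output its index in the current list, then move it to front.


MTF encoding:
'a': index 0 in ['a', 'b', 'c', 'd', 'e'] -> ['a', 'b', 'c', 'd', 'e']
'b': index 1 in ['a', 'b', 'c', 'd', 'e'] -> ['b', 'a', 'c', 'd', 'e']
'b': index 0 in ['b', 'a', 'c', 'd', 'e'] -> ['b', 'a', 'c', 'd', 'e']
'c': index 2 in ['b', 'a', 'c', 'd', 'e'] -> ['c', 'b', 'a', 'd', 'e']
'd': index 3 in ['c', 'b', 'a', 'd', 'e'] -> ['d', 'c', 'b', 'a', 'e']
'b': index 2 in ['d', 'c', 'b', 'a', 'e'] -> ['b', 'd', 'c', 'a', 'e']
'a': index 3 in ['b', 'd', 'c', 'a', 'e'] -> ['a', 'b', 'd', 'c', 'e']
'e': index 4 in ['a', 'b', 'd', 'c', 'e'] -> ['e', 'a', 'b', 'd', 'c']
'e': index 0 in ['e', 'a', 'b', 'd', 'c'] -> ['e', 'a', 'b', 'd', 'c']
'c': index 4 in ['e', 'a', 'b', 'd', 'c'] -> ['c', 'e', 'a', 'b', 'd']
'd': index 4 in ['c', 'e', 'a', 'b', 'd'] -> ['d', 'c', 'e', 'a', 'b']
'e': index 2 in ['d', 'c', 'e', 'a', 'b'] -> ['e', 'd', 'c', 'a', 'b']


Output: [0, 1, 0, 2, 3, 2, 3, 4, 0, 4, 4, 2]


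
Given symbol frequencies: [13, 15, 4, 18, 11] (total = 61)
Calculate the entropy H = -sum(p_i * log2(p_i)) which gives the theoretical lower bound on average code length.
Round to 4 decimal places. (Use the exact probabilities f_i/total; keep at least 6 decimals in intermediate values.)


Per-symbol terms -p_i * log2(p_i) with p_i = f_i/61:
  p = 13/61 = 0.213115: log2(p) = -2.230298, -p*log2(p) = 0.475309
  p = 15/61 = 0.245902: log2(p) = -2.023847, -p*log2(p) = 0.497667
  p = 4/61 = 0.065574: log2(p) = -3.930737, -p*log2(p) = 0.257753
  p = 18/61 = 0.295082: log2(p) = -1.760812, -p*log2(p) = 0.519584
  p = 11/61 = 0.180328: log2(p) = -2.471306, -p*log2(p) = 0.445645
H = 0.475309 + 0.497667 + 0.257753 + 0.519584 + 0.445645 = 2.195958

H = 2.196 bits/symbol


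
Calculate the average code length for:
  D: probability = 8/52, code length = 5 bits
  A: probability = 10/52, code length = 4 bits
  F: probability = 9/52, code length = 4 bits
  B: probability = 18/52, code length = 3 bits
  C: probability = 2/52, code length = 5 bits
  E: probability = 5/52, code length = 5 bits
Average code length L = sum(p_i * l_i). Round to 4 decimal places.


Weighted contributions p_i * l_i:
  D: (8/52) * 5 = 40/52
  A: (10/52) * 4 = 40/52
  F: (9/52) * 4 = 36/52
  B: (18/52) * 3 = 54/52
  C: (2/52) * 5 = 10/52
  E: (5/52) * 5 = 25/52
Sum = (40 + 40 + 36 + 54 + 10 + 25)/52 = 205/52

L = 205/52 = 3.9423 bits/symbol


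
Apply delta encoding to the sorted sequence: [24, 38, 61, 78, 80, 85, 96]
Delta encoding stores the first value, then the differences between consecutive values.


First value: 24
Deltas:
  38 - 24 = 14
  61 - 38 = 23
  78 - 61 = 17
  80 - 78 = 2
  85 - 80 = 5
  96 - 85 = 11


Delta encoded: [24, 14, 23, 17, 2, 5, 11]


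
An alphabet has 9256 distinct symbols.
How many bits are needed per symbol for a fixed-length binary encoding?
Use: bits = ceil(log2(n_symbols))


log2(9256) = 13.1762
Bracket: 2^13 = 8192 < 9256 <= 2^14 = 16384
So ceil(log2(9256)) = 14

bits = ceil(log2(9256)) = ceil(13.1762) = 14 bits


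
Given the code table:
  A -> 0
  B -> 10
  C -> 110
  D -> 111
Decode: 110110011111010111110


Decoding:
110 -> C
110 -> C
0 -> A
111 -> D
110 -> C
10 -> B
111 -> D
110 -> C


Result: CCADCBDC


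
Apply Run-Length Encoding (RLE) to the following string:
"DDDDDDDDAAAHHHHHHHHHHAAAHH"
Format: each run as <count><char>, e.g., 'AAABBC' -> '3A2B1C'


Scanning runs left to right:
  i=0: run of 'D' x 8 -> '8D'
  i=8: run of 'A' x 3 -> '3A'
  i=11: run of 'H' x 10 -> '10H'
  i=21: run of 'A' x 3 -> '3A'
  i=24: run of 'H' x 2 -> '2H'

RLE = 8D3A10H3A2H


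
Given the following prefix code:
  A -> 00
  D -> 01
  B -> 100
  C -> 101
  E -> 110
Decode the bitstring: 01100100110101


Decoding step by step:
Bits 01 -> D
Bits 100 -> B
Bits 100 -> B
Bits 110 -> E
Bits 101 -> C


Decoded message: DBBEC


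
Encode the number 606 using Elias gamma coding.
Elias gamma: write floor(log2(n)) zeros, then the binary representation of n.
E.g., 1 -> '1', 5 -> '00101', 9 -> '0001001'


num_bits = floor(log2(606)) + 1 = 10
leading_zeros = num_bits - 1 = 9
binary(606) = 1001011110

Elias gamma(606) = '000000000' + '1001011110' = 0000000001001011110 (19 bits)


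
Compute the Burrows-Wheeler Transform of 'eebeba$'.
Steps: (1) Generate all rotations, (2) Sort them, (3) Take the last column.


Rotations (sorted):
  0: $eebeba -> last char: a
  1: a$eebeb -> last char: b
  2: ba$eebe -> last char: e
  3: beba$ee -> last char: e
  4: eba$eeb -> last char: b
  5: ebeba$e -> last char: e
  6: eebeba$ -> last char: $


BWT = abeebe$


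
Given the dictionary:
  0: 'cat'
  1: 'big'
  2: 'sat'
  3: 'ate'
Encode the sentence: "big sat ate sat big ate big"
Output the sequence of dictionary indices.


Look up each word in the dictionary:
  'big' -> 1
  'sat' -> 2
  'ate' -> 3
  'sat' -> 2
  'big' -> 1
  'ate' -> 3
  'big' -> 1

Encoded: [1, 2, 3, 2, 1, 3, 1]


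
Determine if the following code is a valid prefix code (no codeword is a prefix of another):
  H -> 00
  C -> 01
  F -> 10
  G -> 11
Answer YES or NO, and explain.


Checking each pair (does one codeword prefix another?):
  H='00' vs C='01': no prefix
  H='00' vs F='10': no prefix
  H='00' vs G='11': no prefix
  C='01' vs H='00': no prefix
  C='01' vs F='10': no prefix
  C='01' vs G='11': no prefix
  F='10' vs H='00': no prefix
  F='10' vs C='01': no prefix
  F='10' vs G='11': no prefix
  G='11' vs H='00': no prefix
  G='11' vs C='01': no prefix
  G='11' vs F='10': no prefix
No violation found over all pairs.

YES -- this is a valid prefix code. No codeword is a prefix of any other codeword.


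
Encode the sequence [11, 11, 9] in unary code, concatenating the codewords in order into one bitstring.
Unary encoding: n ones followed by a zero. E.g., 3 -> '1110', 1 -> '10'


Encode each number as n ones followed by a terminating 0:
  11 -> 111111111110 (12 bits)
  11 -> 111111111110 (12 bits)
  9 -> 1111111110 (10 bits)
Total length = 12 + 12 + 10 = 34 bits.

Unary([11, 11, 9]) = 1111111111101111111111101111111110 (34 bits)


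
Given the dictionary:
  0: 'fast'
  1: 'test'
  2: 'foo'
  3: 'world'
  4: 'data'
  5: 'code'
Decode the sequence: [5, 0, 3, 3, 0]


Look up each index in the dictionary:
  5 -> 'code'
  0 -> 'fast'
  3 -> 'world'
  3 -> 'world'
  0 -> 'fast'

Decoded: "code fast world world fast"


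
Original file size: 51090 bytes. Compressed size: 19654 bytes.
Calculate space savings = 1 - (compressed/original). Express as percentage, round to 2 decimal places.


ratio = compressed/original = 19654/51090 = 0.384694
savings = 1 - ratio = 1 - 0.384694 = 0.615306
as a percentage: 0.615306 * 100 = 61.53%

Space savings = 1 - 19654/51090 = 61.53%


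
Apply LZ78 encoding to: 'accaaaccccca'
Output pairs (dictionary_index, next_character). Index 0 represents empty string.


LZ78 encoding steps:
Dictionary: {0: ''}
Step 1: w='' (idx 0), next='a' -> output (0, 'a'), add 'a' as idx 1
Step 2: w='' (idx 0), next='c' -> output (0, 'c'), add 'c' as idx 2
Step 3: w='c' (idx 2), next='a' -> output (2, 'a'), add 'ca' as idx 3
Step 4: w='a' (idx 1), next='a' -> output (1, 'a'), add 'aa' as idx 4
Step 5: w='c' (idx 2), next='c' -> output (2, 'c'), add 'cc' as idx 5
Step 6: w='cc' (idx 5), next='c' -> output (5, 'c'), add 'ccc' as idx 6
Step 7: w='a' (idx 1), end of input -> output (1, '')


Encoded: [(0, 'a'), (0, 'c'), (2, 'a'), (1, 'a'), (2, 'c'), (5, 'c'), (1, '')]


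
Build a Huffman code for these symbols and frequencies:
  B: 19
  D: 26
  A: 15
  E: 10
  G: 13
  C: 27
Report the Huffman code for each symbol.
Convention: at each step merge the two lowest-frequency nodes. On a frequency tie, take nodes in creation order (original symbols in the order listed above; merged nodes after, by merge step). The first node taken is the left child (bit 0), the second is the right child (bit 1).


Huffman tree construction:
Step 1: Merge E(10) + G(13) = 23
Step 2: Merge A(15) + B(19) = 34
Step 3: Merge (E+G)(23) + D(26) = 49
Step 4: Merge C(27) + (A+B)(34) = 61
Step 5: Merge ((E+G)+D)(49) + (C+(A+B))(61) = 110
Read each symbol's code off the tree from the root (left child = 0, right child = 1).

Codes:
  B: 111 (length 3)
  D: 01 (length 2)
  A: 110 (length 3)
  E: 000 (length 3)
  G: 001 (length 3)
  C: 10 (length 2)
Average code length: 277/110 = 2.5182 bits/symbol


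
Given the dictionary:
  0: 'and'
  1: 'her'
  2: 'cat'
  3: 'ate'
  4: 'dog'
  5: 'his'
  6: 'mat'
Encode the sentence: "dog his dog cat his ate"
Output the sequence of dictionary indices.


Look up each word in the dictionary:
  'dog' -> 4
  'his' -> 5
  'dog' -> 4
  'cat' -> 2
  'his' -> 5
  'ate' -> 3

Encoded: [4, 5, 4, 2, 5, 3]


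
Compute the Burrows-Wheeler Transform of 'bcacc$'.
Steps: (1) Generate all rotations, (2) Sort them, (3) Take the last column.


Rotations (sorted):
  0: $bcacc -> last char: c
  1: acc$bc -> last char: c
  2: bcacc$ -> last char: $
  3: c$bcac -> last char: c
  4: cacc$b -> last char: b
  5: cc$bca -> last char: a


BWT = cc$cba


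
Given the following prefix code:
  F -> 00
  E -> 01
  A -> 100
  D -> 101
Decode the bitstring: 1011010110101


Decoding step by step:
Bits 101 -> D
Bits 101 -> D
Bits 01 -> E
Bits 101 -> D
Bits 01 -> E


Decoded message: DDEDE


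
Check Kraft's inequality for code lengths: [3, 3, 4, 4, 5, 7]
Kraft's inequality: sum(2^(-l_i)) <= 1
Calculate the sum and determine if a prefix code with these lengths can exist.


Sum = 2^(-3) + 2^(-3) + 2^(-4) + 2^(-4) + 2^(-5) + 2^(-7)
    = 0.125 + 0.125 + 0.0625 + 0.0625 + 0.03125 + 0.0078125
    = 53/128 = 0.4140625
Since 0.4140625 <= 1, Kraft's inequality IS satisfied.
A prefix code with these lengths CAN exist.

Kraft sum = 0.4140625. Satisfied.


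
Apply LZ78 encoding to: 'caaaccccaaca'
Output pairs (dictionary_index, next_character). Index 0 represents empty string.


LZ78 encoding steps:
Dictionary: {0: ''}
Step 1: w='' (idx 0), next='c' -> output (0, 'c'), add 'c' as idx 1
Step 2: w='' (idx 0), next='a' -> output (0, 'a'), add 'a' as idx 2
Step 3: w='a' (idx 2), next='a' -> output (2, 'a'), add 'aa' as idx 3
Step 4: w='c' (idx 1), next='c' -> output (1, 'c'), add 'cc' as idx 4
Step 5: w='cc' (idx 4), next='a' -> output (4, 'a'), add 'cca' as idx 5
Step 6: w='a' (idx 2), next='c' -> output (2, 'c'), add 'ac' as idx 6
Step 7: w='a' (idx 2), end of input -> output (2, '')


Encoded: [(0, 'c'), (0, 'a'), (2, 'a'), (1, 'c'), (4, 'a'), (2, 'c'), (2, '')]


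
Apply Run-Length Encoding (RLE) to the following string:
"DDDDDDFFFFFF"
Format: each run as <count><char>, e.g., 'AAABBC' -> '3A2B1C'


Scanning runs left to right:
  i=0: run of 'D' x 6 -> '6D'
  i=6: run of 'F' x 6 -> '6F'

RLE = 6D6F


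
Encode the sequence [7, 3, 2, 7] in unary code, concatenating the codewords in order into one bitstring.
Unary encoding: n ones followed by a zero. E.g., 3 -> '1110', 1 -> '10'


Encode each number as n ones followed by a terminating 0:
  7 -> 11111110 (8 bits)
  3 -> 1110 (4 bits)
  2 -> 110 (3 bits)
  7 -> 11111110 (8 bits)
Total length = 8 + 4 + 3 + 8 = 23 bits.

Unary([7, 3, 2, 7]) = 11111110111011011111110 (23 bits)
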